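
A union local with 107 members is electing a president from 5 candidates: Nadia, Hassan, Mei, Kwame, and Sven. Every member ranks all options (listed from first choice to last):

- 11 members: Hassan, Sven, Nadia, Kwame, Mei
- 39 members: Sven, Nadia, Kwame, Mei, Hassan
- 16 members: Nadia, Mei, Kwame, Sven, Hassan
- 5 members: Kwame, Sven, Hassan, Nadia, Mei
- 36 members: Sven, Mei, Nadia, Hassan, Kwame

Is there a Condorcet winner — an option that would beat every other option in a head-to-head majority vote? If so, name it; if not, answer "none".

Sven

Sven vs Nadia: 91–16 for Sven.
Sven vs Hassan: 96–11 for Sven.
Sven vs Mei: 91–16 for Sven.
Sven vs Kwame: 86–21 for Sven.
Sven beats every other option head-to-head.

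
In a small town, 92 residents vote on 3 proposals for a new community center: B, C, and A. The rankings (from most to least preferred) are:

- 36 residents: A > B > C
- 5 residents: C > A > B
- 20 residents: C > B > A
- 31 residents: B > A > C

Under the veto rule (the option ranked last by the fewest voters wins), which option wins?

Last-place votes: B 5, C 67, A 20.
B is ranked last by the fewest voters, so B wins.

B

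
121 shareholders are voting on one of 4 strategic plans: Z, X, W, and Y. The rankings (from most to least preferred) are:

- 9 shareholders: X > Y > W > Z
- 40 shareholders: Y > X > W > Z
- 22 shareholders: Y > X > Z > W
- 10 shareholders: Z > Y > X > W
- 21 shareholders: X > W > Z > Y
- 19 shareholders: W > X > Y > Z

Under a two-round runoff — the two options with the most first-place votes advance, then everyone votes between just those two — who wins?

Y

Round 1 first-place votes: Z 10, X 30, W 19, Y 62.
Y and X advance.
Runoff: Y is preferred to X by 72 voters; X by 49.
Y wins the runoff.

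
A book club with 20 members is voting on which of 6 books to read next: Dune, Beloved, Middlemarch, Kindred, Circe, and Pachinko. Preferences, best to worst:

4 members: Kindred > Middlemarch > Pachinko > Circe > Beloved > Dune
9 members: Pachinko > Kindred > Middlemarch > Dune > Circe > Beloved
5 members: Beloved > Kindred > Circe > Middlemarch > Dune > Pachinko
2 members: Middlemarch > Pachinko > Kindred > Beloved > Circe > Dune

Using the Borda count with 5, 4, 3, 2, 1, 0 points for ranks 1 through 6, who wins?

Dune: 4·0 + 9·2 + 5·1 + 2·0 = 23
Beloved: 4·1 + 9·0 + 5·5 + 2·2 = 33
Middlemarch: 4·4 + 9·3 + 5·2 + 2·5 = 63
Kindred: 4·5 + 9·4 + 5·4 + 2·3 = 82
Circe: 4·2 + 9·1 + 5·3 + 2·1 = 34
Pachinko: 4·3 + 9·5 + 5·0 + 2·4 = 65
Kindred has the highest Borda score (82).

Kindred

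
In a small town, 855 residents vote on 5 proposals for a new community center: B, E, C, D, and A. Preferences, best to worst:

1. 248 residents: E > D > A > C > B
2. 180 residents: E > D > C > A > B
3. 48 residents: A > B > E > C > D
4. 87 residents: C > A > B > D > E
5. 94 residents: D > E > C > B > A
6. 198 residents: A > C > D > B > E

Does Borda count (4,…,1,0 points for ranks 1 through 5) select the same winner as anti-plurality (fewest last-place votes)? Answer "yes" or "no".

no

Borda — scores: B 610, E 2090, C 1786, D 2143, A 1921. Winner: D.
Anti-plurality — last-place votes: B 428, E 285, C 0, D 48, A 94. Winner: C.
The two methods disagree.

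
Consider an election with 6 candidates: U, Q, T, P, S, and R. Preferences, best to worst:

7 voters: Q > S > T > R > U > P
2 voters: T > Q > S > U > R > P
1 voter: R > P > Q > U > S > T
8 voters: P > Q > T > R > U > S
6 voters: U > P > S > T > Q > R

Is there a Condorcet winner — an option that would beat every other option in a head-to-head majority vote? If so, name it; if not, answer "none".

none

Checking pairwise contests:
Q beats U 18–6.
P beats Q 15–9.
Q beats T 16–8.
U beats P 15–9.
U beats S 15–9.
Q beats R 23–1.
Every option loses at least one head-to-head, so there is no Condorcet winner.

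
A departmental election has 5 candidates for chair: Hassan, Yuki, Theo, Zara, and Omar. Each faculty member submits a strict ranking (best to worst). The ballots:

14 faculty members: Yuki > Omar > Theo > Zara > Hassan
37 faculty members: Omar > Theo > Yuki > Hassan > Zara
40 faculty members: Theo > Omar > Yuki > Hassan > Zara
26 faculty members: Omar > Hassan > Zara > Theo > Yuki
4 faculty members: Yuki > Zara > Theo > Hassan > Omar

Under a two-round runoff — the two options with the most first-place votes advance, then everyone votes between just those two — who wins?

Round 1 first-place votes: Hassan 0, Yuki 18, Theo 40, Zara 0, Omar 63.
Omar and Theo advance.
Runoff: Omar is preferred to Theo by 77 voters; Theo by 44.
Omar wins the runoff.

Omar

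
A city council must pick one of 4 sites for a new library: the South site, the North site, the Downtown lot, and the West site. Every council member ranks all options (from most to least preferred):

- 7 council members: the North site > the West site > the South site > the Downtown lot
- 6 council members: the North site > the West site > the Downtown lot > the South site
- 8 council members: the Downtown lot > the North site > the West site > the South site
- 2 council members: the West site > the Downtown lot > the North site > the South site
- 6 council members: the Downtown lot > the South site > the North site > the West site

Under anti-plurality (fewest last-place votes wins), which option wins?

Last-place votes: the South site 16, the North site 0, the Downtown lot 7, the West site 6.
the North site is ranked last by the fewest voters, so the North site wins.

the North site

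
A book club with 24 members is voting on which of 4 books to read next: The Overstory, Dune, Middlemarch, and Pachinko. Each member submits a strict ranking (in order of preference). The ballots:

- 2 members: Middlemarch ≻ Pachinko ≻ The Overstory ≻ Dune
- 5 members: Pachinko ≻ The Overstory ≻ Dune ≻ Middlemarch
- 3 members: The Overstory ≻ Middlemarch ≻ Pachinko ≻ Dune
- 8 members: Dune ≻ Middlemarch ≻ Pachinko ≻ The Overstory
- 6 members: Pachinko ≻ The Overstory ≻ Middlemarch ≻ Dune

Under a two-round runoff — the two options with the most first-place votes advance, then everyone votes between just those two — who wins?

Round 1 first-place votes: The Overstory 3, Dune 8, Middlemarch 2, Pachinko 11.
Pachinko and Dune advance.
Runoff: Pachinko is preferred to Dune by 16 voters; Dune by 8.
Pachinko wins the runoff.

Pachinko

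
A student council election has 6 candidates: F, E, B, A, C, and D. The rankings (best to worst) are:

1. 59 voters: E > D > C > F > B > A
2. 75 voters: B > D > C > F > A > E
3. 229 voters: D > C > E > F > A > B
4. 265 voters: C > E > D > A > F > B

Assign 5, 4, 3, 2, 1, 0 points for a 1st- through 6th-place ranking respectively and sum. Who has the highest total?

C

F: 59·2 + 75·2 + 229·2 + 265·1 = 991
E: 59·5 + 75·0 + 229·3 + 265·4 = 2042
B: 59·1 + 75·5 + 229·0 + 265·0 = 434
A: 59·0 + 75·1 + 229·1 + 265·2 = 834
C: 59·3 + 75·3 + 229·4 + 265·5 = 2643
D: 59·4 + 75·4 + 229·5 + 265·3 = 2476
C has the highest Borda score (2643).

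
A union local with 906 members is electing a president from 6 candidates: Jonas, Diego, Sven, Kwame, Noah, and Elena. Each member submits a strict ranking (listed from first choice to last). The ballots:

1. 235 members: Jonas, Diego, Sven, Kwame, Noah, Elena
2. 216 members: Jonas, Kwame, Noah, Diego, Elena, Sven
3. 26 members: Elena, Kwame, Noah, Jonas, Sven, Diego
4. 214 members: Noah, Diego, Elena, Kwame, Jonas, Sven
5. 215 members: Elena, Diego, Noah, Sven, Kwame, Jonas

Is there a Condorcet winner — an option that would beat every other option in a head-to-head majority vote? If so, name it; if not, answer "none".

Checking pairwise contests:
Kwame beats Jonas 455–451.
Jonas beats Diego 477–429.
Jonas beats Sven 691–215.
Diego beats Kwame 664–242.
Kwame beats Noah 477–429.
Diego beats Elena 665–241.
Every option loses at least one head-to-head, so there is no Condorcet winner.

none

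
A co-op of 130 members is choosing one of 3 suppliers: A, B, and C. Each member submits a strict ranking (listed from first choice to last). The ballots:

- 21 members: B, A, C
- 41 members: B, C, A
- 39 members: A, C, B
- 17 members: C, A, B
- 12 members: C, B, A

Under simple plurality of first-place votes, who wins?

B

First-place votes: A 39, B 62, C 29.
B has the most first-place votes.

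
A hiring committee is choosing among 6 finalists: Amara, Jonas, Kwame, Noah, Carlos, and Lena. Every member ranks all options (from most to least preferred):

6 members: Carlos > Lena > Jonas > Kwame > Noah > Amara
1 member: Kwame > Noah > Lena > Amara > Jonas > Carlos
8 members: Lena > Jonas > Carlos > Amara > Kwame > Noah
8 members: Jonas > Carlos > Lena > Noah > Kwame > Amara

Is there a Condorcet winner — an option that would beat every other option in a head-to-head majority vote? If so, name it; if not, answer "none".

none

Checking pairwise contests:
Jonas beats Amara 22–1.
Lena beats Jonas 15–8.
Jonas beats Kwame 22–1.
Jonas beats Noah 22–1.
Jonas beats Carlos 17–6.
Carlos beats Lena 14–9.
Every option loses at least one head-to-head, so there is no Condorcet winner.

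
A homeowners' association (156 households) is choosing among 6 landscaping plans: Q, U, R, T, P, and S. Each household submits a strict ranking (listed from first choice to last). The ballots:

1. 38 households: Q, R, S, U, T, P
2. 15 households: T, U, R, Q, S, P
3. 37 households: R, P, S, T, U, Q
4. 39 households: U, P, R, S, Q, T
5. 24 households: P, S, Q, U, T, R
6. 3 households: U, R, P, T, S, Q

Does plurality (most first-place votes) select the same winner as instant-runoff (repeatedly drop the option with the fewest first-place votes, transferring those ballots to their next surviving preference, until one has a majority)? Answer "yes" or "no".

yes

Plurality — first-place votes: Q 38, U 42, R 37, T 15, P 24, S 0. Winner: U.
Instant-runoff — R1 Q 38, U 42, R 37, T 15, P 24, S 0 (S out); R2 Q 38, U 42, R 37, T 15, P 24 (T out); R3 Q 38, U 57, R 37, P 24 (P out); R4 Q 62, U 57, R 37 (R out); R5 Q 62, U 94 (U winner). Winner: U.
The two methods agree.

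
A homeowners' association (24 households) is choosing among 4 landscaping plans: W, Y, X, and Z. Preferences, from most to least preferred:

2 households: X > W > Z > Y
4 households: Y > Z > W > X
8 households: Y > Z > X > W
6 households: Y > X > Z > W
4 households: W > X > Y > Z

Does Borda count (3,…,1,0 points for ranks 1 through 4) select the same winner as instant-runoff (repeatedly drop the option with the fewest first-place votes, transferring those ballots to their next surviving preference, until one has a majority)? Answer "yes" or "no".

Borda — scores: W 20, Y 58, X 34, Z 32. Winner: Y.
Instant-runoff — R1 W 4, Y 18, X 2, Z 0 (Y winner). Winner: Y.
The two methods agree.

yes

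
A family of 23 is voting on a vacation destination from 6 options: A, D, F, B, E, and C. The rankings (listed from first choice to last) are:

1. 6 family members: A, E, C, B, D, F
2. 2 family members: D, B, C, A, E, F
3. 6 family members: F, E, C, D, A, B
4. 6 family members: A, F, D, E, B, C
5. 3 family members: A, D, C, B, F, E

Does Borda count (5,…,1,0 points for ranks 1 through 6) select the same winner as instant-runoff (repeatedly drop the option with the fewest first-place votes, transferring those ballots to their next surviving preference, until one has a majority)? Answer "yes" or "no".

yes

Borda — scores: A 85, D 58, F 57, B 32, E 62, C 51. Winner: A.
Instant-runoff — R1 A 15, D 2, F 6, B 0, E 0, C 0 (A winner). Winner: A.
The two methods agree.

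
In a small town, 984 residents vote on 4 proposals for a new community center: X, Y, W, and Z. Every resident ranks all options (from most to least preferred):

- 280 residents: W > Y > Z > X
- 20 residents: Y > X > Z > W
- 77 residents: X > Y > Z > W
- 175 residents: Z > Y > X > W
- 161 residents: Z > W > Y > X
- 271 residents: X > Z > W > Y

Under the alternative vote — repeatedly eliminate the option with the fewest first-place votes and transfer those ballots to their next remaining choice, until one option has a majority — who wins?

Round 1: X 348, Y 20, W 280, Z 336. Eliminate Y.
Round 2: X 368, W 280, Z 336. Eliminate W.
Round 3: X 368, Z 616. Z has a majority.

Z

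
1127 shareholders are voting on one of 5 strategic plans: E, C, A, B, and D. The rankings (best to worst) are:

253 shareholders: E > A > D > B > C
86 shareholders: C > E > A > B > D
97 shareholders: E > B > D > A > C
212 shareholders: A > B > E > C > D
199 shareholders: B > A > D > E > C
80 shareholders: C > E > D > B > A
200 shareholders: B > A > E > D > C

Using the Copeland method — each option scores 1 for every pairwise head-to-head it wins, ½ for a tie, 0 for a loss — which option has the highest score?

B

E: beats C and D; loses to A and B → score 2.
C: loses to E, A, B, and D → score 0.
A: beats E, C, and D; loses to B → score 3.
B: beats E, C, A, and D → score 4.
D: beats C; loses to E, A, and B → score 1.
B has the best pairwise record.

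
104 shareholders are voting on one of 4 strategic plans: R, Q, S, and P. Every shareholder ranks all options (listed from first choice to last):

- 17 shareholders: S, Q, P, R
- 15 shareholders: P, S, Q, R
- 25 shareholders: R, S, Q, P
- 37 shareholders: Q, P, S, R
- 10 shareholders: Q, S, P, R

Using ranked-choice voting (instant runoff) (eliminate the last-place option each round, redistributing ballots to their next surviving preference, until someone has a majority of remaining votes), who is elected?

S

Round 1: R 25, Q 47, S 17, P 15. Eliminate P.
Round 2: R 25, Q 47, S 32. Eliminate R.
Round 3: Q 47, S 57. S has a majority.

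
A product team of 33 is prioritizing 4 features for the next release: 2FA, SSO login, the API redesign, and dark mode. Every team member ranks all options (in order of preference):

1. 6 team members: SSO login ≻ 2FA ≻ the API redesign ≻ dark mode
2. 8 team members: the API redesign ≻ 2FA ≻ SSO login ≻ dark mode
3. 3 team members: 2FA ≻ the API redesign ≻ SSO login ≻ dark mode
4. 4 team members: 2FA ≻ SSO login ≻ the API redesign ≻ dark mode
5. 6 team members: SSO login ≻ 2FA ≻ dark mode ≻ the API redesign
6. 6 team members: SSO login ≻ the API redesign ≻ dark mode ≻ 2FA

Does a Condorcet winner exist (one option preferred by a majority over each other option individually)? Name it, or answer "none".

SSO login vs 2FA: 18–15 for SSO login.
SSO login vs the API redesign: 22–11 for SSO login.
SSO login vs dark mode: 33–0 for SSO login.
SSO login beats every other option head-to-head.

SSO login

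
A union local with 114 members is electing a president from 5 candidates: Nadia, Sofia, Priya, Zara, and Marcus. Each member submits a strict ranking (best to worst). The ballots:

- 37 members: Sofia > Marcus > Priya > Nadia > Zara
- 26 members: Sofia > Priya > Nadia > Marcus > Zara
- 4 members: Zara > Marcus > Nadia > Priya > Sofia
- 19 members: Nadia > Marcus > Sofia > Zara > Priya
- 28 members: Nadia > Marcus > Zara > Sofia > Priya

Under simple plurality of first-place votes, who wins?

First-place votes: Nadia 47, Sofia 63, Priya 0, Zara 4, Marcus 0.
Sofia has the most first-place votes.

Sofia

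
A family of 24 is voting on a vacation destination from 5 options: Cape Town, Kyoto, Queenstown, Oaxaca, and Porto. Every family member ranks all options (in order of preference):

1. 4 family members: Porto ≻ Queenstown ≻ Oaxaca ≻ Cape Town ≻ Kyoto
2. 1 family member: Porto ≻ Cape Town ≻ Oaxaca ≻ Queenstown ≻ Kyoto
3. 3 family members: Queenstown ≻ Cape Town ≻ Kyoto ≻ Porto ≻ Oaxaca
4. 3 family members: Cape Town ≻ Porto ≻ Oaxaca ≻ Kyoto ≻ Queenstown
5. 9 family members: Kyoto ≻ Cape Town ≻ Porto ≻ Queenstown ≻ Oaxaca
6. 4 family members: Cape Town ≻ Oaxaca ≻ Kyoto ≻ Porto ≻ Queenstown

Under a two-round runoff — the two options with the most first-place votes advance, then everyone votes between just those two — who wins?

Round 1 first-place votes: Cape Town 7, Kyoto 9, Queenstown 3, Oaxaca 0, Porto 5.
Kyoto and Cape Town advance.
Runoff: Kyoto is preferred to Cape Town by 9 voters; Cape Town by 15.
Cape Town wins the runoff.

Cape Town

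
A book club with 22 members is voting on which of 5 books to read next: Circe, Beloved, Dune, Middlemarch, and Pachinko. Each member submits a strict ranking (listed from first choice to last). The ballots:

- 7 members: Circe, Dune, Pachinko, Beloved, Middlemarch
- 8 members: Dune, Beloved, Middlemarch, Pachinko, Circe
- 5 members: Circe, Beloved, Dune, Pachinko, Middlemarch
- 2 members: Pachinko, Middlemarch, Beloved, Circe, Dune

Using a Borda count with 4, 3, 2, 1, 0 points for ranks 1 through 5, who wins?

Circe: 7·4 + 8·0 + 5·4 + 2·1 = 50
Beloved: 7·1 + 8·3 + 5·3 + 2·2 = 50
Dune: 7·3 + 8·4 + 5·2 + 2·0 = 63
Middlemarch: 7·0 + 8·2 + 5·0 + 2·3 = 22
Pachinko: 7·2 + 8·1 + 5·1 + 2·4 = 35
Dune has the highest Borda score (63).

Dune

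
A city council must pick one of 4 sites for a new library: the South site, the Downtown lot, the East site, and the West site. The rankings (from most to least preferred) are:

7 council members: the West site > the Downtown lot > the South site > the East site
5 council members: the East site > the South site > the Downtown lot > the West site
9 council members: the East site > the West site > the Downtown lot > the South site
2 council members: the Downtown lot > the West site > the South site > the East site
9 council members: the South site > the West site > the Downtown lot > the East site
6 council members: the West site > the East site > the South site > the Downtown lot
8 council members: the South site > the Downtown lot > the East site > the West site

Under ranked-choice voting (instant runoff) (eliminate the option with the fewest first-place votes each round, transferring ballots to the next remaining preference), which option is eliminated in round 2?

Round 1: the South site 17, the Downtown lot 2, the East site 14, the West site 13. Eliminate the Downtown lot.
Round 2: the South site 17, the East site 14, the West site 15. Eliminate the East site.

the East site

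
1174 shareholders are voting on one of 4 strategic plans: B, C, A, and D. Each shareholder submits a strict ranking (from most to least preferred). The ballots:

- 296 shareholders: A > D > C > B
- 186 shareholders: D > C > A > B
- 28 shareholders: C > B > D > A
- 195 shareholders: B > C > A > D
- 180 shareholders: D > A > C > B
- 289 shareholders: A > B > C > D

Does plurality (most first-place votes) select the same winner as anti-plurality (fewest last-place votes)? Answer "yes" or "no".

no

Plurality — first-place votes: B 195, C 28, A 585, D 366. Winner: A.
Anti-plurality — last-place votes: B 662, C 0, A 28, D 484. Winner: C.
The two methods disagree.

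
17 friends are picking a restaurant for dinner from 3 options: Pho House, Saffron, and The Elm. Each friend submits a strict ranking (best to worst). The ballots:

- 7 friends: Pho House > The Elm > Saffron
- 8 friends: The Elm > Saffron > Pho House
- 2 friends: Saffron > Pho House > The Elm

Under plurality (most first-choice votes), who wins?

First-place votes: Pho House 7, Saffron 2, The Elm 8.
The Elm has the most first-place votes.

The Elm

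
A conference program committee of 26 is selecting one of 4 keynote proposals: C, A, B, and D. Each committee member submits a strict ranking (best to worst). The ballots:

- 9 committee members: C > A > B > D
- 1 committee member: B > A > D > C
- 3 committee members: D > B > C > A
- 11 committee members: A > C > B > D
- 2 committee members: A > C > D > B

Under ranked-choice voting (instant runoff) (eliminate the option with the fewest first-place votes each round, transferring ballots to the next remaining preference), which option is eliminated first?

Round 1: C 9, A 13, B 1, D 3. Eliminate B.

B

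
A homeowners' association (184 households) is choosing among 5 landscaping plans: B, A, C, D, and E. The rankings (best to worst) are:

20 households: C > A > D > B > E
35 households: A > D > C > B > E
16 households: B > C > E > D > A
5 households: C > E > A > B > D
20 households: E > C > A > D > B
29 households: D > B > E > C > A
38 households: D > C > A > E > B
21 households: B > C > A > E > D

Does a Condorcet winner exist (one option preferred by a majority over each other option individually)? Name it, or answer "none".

none

Checking pairwise contests:
A beats B 118–66.
C beats A 149–35.
D beats C 102–82.
A beats D 101–83.
B beats E 121–63.
Every option loses at least one head-to-head, so there is no Condorcet winner.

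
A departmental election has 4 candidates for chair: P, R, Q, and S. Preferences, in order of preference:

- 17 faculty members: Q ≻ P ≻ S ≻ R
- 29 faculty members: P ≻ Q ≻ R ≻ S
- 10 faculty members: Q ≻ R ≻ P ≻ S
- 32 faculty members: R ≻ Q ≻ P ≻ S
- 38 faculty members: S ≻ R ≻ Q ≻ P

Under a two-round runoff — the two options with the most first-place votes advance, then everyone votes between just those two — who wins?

R

Round 1 first-place votes: P 29, R 32, Q 27, S 38.
S and R advance.
Runoff: S is preferred to R by 55 voters; R by 71.
R wins the runoff.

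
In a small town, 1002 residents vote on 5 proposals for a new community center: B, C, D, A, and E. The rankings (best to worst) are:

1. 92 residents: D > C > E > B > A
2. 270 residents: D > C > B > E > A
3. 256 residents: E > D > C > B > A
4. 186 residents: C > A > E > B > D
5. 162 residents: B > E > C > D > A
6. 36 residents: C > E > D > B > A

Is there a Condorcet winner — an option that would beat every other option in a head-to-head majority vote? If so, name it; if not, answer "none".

none

Checking pairwise contests:
C beats B 840–162.
D beats C 618–384.
E beats D 640–362.
B beats A 816–186.
C beats E 584–418.
Every option loses at least one head-to-head, so there is no Condorcet winner.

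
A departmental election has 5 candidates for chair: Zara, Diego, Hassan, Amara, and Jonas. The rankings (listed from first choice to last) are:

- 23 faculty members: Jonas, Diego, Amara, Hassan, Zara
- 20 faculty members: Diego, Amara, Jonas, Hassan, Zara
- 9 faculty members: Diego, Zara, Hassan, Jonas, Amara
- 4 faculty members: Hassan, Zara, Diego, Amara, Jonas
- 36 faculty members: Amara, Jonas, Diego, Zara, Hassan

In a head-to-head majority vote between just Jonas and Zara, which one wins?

Jonas

Voters preferring Jonas to Zara: 79; preferring Zara to Jonas: 13.
Jonas wins the head-to-head.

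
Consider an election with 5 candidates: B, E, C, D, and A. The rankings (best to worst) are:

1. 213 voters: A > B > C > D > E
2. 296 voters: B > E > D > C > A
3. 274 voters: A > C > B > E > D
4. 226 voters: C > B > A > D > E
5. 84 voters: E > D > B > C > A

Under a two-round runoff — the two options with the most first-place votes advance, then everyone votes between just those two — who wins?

B

Round 1 first-place votes: B 296, E 84, C 226, D 0, A 487.
A and B advance.
Runoff: A is preferred to B by 487 voters; B by 606.
B wins the runoff.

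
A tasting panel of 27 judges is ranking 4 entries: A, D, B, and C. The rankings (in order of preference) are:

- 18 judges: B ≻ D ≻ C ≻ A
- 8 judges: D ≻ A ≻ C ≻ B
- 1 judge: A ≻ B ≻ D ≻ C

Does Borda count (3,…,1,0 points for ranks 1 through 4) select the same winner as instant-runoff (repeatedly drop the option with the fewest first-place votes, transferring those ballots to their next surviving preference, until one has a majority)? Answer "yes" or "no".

no

Borda — scores: A 19, D 61, B 56, C 26. Winner: D.
Instant-runoff — R1 A 1, D 8, B 18, C 0 (B winner). Winner: B.
The two methods disagree.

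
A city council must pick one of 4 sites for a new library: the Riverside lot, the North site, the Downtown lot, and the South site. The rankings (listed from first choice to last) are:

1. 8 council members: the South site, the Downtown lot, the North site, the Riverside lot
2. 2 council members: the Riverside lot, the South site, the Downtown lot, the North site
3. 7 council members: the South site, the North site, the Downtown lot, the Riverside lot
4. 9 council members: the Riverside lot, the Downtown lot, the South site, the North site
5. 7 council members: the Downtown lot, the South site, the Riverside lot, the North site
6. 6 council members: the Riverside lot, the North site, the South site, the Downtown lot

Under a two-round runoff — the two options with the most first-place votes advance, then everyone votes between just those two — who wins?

the South site

Round 1 first-place votes: the Riverside lot 17, the North site 0, the Downtown lot 7, the South site 15.
the Riverside lot and the South site advance.
Runoff: the Riverside lot is preferred to the South site by 17 voters; the South site by 22.
the South site wins the runoff.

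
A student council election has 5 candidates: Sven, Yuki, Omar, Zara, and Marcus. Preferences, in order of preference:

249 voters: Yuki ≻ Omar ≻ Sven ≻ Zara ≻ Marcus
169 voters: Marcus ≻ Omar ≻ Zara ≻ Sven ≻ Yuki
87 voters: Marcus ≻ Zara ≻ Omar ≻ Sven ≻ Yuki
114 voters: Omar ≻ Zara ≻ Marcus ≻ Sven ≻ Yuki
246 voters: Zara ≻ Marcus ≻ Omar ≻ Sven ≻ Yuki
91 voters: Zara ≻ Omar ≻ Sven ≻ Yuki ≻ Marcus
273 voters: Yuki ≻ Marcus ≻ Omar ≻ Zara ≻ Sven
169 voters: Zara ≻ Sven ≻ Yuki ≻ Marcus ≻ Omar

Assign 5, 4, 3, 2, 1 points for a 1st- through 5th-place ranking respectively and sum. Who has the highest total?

Zara

Sven: 249·3 + 169·2 + 87·2 + 114·2 + 246·2 + 91·3 + 273·1 + 169·4 = 3201
Yuki: 249·5 + 169·1 + 87·1 + 114·1 + 246·1 + 91·2 + 273·5 + 169·3 = 3915
Omar: 249·4 + 169·4 + 87·3 + 114·5 + 246·3 + 91·4 + 273·3 + 169·1 = 4593
Zara: 249·2 + 169·3 + 87·4 + 114·4 + 246·5 + 91·5 + 273·2 + 169·5 = 4885
Marcus: 249·1 + 169·5 + 87·5 + 114·3 + 246·4 + 91·1 + 273·4 + 169·2 = 4376
Zara has the highest Borda score (4885).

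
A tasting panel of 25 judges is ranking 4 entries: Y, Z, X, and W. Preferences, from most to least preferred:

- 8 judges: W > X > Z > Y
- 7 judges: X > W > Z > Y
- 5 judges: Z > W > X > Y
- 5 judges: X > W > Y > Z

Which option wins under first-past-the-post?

X

First-place votes: Y 0, Z 5, X 12, W 8.
X has the most first-place votes.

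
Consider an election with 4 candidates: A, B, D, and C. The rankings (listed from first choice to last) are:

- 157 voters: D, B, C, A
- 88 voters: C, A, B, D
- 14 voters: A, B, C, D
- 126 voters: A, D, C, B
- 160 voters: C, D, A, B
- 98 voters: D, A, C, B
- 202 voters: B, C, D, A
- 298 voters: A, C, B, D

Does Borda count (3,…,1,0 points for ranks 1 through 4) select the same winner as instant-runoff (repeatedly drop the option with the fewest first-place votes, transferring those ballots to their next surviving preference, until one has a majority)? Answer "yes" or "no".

Borda — scores: A 1846, B 1334, D 1539, C 2139. Winner: C.
Instant-runoff — R1 A 438, B 202, D 255, C 248 (B out); R2 A 438, D 255, C 450 (D out); R3 A 536, C 607 (C winner). Winner: C.
The two methods agree.

yes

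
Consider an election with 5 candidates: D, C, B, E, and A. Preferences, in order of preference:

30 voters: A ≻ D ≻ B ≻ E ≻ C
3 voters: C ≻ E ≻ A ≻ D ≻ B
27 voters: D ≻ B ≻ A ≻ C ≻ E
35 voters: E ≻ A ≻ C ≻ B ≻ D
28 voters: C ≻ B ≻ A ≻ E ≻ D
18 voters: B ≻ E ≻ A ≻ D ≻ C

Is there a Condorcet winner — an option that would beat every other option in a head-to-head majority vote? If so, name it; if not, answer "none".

B vs D: 81–60 for B.
B vs C: 75–66 for B.
B vs E: 103–38 for B.
B vs A: 73–68 for B.
B beats every other option head-to-head.

B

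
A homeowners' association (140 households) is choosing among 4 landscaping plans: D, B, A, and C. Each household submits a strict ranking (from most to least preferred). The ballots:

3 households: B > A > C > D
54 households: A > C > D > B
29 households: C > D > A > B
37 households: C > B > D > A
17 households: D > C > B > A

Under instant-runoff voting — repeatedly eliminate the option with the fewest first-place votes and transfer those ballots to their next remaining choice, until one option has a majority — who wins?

C

Round 1: D 17, B 3, A 54, C 66. Eliminate B.
Round 2: D 17, A 57, C 66. Eliminate D.
Round 3: A 57, C 83. C has a majority.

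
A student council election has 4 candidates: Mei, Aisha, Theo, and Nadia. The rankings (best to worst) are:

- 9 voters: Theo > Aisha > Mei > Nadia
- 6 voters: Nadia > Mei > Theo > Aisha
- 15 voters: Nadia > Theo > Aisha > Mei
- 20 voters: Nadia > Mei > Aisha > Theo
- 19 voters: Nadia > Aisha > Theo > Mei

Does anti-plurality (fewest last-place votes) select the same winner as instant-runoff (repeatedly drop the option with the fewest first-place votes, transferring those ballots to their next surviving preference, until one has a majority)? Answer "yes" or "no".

no

Anti-plurality — last-place votes: Mei 34, Aisha 6, Theo 20, Nadia 9. Winner: Aisha.
Instant-runoff — R1 Mei 0, Aisha 0, Theo 9, Nadia 60 (Nadia winner). Winner: Nadia.
The two methods disagree.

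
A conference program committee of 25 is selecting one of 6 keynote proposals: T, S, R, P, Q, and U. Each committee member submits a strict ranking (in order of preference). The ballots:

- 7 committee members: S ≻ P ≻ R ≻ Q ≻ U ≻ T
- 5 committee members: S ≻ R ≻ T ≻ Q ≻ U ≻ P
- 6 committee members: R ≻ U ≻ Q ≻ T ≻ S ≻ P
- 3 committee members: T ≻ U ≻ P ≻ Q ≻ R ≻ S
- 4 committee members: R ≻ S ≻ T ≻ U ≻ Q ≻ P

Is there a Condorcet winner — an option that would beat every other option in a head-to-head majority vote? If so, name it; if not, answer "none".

R vs T: 22–3 for R.
R vs S: 13–12 for R.
R vs P: 15–10 for R.
R vs Q: 22–3 for R.
R vs U: 22–3 for R.
R beats every other option head-to-head.

R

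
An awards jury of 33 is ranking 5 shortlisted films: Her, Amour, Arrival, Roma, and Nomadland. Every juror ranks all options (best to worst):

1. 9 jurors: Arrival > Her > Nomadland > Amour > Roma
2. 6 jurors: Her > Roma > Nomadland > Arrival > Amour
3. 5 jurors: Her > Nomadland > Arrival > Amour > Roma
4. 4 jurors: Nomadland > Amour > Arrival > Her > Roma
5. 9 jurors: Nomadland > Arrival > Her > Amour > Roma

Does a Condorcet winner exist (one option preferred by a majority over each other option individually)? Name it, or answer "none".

Checking pairwise contests:
Arrival beats Her 22–11.
Her beats Amour 29–4.
Nomadland beats Arrival 24–9.
Her beats Roma 33–0.
Her beats Nomadland 20–13.
Every option loses at least one head-to-head, so there is no Condorcet winner.

none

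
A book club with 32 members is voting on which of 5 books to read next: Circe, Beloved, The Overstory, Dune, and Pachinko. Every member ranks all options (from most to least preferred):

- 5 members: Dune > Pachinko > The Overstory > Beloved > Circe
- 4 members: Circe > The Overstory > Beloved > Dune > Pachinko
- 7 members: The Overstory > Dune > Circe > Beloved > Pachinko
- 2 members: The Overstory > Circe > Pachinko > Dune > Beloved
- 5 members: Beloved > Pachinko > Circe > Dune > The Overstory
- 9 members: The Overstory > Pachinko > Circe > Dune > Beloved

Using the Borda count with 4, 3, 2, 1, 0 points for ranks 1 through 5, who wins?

Circe: 5·0 + 4·4 + 7·2 + 2·3 + 5·2 + 9·2 = 64
Beloved: 5·1 + 4·2 + 7·1 + 2·0 + 5·4 + 9·0 = 40
The Overstory: 5·2 + 4·3 + 7·4 + 2·4 + 5·0 + 9·4 = 94
Dune: 5·4 + 4·1 + 7·3 + 2·1 + 5·1 + 9·1 = 61
Pachinko: 5·3 + 4·0 + 7·0 + 2·2 + 5·3 + 9·3 = 61
The Overstory has the highest Borda score (94).

The Overstory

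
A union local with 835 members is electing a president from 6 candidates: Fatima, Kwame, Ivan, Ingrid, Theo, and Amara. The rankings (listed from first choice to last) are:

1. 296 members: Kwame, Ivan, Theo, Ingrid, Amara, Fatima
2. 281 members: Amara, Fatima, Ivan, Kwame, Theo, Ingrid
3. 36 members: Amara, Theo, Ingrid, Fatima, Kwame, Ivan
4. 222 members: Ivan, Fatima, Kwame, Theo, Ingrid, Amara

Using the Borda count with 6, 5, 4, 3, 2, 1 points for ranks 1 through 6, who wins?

Ivan

Fatima: 296·1 + 281·5 + 36·3 + 222·5 = 2919
Kwame: 296·6 + 281·3 + 36·2 + 222·4 = 3579
Ivan: 296·5 + 281·4 + 36·1 + 222·6 = 3972
Ingrid: 296·3 + 281·1 + 36·4 + 222·2 = 1757
Theo: 296·4 + 281·2 + 36·5 + 222·3 = 2592
Amara: 296·2 + 281·6 + 36·6 + 222·1 = 2716
Ivan has the highest Borda score (3972).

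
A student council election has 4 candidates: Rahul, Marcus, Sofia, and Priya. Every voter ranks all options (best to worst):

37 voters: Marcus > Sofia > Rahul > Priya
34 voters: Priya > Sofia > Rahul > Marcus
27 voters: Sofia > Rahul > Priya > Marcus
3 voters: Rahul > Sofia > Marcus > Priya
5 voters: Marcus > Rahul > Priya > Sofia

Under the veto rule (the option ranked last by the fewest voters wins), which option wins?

Rahul

Last-place votes: Rahul 0, Marcus 61, Sofia 5, Priya 40.
Rahul is ranked last by the fewest voters, so Rahul wins.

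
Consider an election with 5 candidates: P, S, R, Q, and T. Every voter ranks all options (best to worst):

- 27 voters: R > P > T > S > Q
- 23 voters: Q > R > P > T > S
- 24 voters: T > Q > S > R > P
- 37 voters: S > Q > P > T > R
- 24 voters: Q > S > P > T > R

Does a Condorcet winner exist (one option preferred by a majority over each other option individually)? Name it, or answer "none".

Q vs P: 108–27 for Q.
Q vs S: 71–64 for Q.
Q vs R: 108–27 for Q.
Q vs T: 84–51 for Q.
Q beats every other option head-to-head.

Q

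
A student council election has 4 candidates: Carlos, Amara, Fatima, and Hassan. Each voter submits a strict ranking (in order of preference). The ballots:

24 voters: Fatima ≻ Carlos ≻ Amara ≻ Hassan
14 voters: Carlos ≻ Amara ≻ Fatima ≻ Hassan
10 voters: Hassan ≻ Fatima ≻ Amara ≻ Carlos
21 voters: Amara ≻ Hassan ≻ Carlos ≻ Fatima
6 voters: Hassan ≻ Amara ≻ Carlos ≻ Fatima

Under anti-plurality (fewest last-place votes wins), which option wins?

Last-place votes: Carlos 10, Amara 0, Fatima 27, Hassan 38.
Amara is ranked last by the fewest voters, so Amara wins.

Amara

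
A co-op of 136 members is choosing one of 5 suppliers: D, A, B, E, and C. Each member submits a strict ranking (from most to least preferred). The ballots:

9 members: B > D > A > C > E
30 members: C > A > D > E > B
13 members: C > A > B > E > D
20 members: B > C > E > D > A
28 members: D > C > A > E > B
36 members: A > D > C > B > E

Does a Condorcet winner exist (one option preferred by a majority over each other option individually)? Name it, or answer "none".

none

Checking pairwise contests:
A beats D 79–57.
C beats A 91–45.
D beats B 94–42.
D beats E 103–33.
D beats C 73–63.
Every option loses at least one head-to-head, so there is no Condorcet winner.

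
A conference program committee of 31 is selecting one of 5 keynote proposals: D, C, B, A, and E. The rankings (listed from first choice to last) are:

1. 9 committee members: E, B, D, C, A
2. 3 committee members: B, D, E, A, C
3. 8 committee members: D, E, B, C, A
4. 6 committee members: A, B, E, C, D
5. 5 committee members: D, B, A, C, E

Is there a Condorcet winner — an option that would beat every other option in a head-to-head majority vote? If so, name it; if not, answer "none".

Checking pairwise contests:
B beats D 18–13.
D beats C 25–6.
E beats B 17–14.
D beats A 25–6.
D beats E 16–15.
Every option loses at least one head-to-head, so there is no Condorcet winner.

none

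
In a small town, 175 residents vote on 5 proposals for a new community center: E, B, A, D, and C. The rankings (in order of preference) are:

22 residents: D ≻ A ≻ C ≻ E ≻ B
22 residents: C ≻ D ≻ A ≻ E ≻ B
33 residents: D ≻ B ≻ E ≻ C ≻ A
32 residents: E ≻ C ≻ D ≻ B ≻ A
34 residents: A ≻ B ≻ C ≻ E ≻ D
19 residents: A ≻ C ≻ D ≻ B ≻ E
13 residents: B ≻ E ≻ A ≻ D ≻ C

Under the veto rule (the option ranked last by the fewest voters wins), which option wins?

C

Last-place votes: E 19, B 44, A 65, D 34, C 13.
C is ranked last by the fewest voters, so C wins.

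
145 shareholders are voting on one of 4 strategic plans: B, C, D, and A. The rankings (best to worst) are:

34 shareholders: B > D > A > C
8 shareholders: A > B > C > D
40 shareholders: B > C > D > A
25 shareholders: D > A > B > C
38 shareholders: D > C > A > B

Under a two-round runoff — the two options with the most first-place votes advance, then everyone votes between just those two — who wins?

Round 1 first-place votes: B 74, C 0, D 63, A 8.
B and D advance.
Runoff: B is preferred to D by 82 voters; D by 63.
B wins the runoff.

B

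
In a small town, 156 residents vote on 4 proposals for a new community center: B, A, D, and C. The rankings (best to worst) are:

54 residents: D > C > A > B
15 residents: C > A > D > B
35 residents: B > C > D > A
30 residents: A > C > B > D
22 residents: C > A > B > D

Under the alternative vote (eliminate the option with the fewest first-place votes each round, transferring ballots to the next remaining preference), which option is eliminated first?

Round 1: B 35, A 30, D 54, C 37. Eliminate A.

A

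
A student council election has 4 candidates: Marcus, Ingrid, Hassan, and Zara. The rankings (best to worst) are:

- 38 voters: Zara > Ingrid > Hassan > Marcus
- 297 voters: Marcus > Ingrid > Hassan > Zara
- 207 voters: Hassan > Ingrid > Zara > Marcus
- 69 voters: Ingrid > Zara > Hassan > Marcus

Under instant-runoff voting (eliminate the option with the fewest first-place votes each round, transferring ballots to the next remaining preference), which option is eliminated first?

Zara

Round 1: Marcus 297, Ingrid 69, Hassan 207, Zara 38. Eliminate Zara.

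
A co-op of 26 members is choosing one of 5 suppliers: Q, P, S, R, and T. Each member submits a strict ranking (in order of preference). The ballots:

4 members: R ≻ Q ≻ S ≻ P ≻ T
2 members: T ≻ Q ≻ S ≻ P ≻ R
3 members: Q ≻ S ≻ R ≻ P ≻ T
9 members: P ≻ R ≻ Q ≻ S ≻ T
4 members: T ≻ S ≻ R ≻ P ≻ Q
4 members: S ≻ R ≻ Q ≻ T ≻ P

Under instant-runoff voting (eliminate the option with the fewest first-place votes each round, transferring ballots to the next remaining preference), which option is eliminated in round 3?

T

Round 1: Q 3, P 9, S 4, R 4, T 6. Eliminate Q.
Round 2: P 9, S 7, R 4, T 6. Eliminate R.
Round 3: P 9, S 11, T 6. Eliminate T.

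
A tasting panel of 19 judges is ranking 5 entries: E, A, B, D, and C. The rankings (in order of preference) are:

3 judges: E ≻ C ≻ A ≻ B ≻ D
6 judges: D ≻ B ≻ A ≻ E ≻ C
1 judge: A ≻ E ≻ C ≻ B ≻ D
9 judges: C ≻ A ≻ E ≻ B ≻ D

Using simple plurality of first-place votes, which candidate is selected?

C

First-place votes: E 3, A 1, B 0, D 6, C 9.
C has the most first-place votes.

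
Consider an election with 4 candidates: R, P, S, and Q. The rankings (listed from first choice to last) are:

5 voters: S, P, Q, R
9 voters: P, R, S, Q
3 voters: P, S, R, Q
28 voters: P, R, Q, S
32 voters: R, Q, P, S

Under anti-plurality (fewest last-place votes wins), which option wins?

P

Last-place votes: R 5, P 0, S 60, Q 12.
P is ranked last by the fewest voters, so P wins.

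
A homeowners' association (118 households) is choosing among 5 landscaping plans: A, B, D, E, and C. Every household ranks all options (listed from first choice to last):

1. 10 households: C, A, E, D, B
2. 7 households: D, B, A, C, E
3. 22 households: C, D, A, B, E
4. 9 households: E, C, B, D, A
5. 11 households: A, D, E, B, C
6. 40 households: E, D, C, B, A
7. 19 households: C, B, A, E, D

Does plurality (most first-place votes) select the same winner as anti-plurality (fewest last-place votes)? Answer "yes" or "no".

no

Plurality — first-place votes: A 11, B 0, D 7, E 49, C 51. Winner: C.
Anti-plurality — last-place votes: A 49, B 10, D 19, E 29, C 11. Winner: B.
The two methods disagree.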